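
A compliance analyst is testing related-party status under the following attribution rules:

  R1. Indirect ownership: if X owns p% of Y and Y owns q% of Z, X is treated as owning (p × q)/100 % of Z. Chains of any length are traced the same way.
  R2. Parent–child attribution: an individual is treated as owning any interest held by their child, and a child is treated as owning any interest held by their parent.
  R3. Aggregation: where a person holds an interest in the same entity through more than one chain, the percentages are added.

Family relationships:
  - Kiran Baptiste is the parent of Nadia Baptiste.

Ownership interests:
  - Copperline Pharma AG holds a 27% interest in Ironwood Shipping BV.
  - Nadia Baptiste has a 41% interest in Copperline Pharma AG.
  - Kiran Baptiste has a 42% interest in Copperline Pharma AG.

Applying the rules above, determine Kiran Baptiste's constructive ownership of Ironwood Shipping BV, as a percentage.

By parent–child attribution (R2), Kiran Baptiste is treated as also owning Nadia Baptiste's interest in Copperline Pharma AG, giving 42% + 41% = 83%.
Chain via Copperline Pharma AG (R1): 83% × 27% = 22.41% of Ironwood Shipping BV.

22.41%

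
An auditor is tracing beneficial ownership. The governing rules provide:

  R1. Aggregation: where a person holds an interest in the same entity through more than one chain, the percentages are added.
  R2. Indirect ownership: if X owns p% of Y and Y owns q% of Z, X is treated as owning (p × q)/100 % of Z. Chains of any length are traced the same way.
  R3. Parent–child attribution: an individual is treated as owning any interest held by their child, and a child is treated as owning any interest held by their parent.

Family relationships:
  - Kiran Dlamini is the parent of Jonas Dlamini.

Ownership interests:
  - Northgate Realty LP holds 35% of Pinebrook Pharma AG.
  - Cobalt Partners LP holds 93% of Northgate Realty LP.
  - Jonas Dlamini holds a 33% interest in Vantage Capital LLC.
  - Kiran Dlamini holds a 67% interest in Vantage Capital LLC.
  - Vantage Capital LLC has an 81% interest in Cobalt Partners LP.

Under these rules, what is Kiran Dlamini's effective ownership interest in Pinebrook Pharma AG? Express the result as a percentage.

26.3655%

By parent–child attribution (R3), Kiran Dlamini is treated as also owning Jonas Dlamini's interest in Vantage Capital LLC, giving 67% + 33% = 100%.
Chain via Vantage Capital LLC → Cobalt Partners LP → Northgate Realty LP (R2): 100% × 81% × 93% × 35% = 26.3655% of Pinebrook Pharma AG.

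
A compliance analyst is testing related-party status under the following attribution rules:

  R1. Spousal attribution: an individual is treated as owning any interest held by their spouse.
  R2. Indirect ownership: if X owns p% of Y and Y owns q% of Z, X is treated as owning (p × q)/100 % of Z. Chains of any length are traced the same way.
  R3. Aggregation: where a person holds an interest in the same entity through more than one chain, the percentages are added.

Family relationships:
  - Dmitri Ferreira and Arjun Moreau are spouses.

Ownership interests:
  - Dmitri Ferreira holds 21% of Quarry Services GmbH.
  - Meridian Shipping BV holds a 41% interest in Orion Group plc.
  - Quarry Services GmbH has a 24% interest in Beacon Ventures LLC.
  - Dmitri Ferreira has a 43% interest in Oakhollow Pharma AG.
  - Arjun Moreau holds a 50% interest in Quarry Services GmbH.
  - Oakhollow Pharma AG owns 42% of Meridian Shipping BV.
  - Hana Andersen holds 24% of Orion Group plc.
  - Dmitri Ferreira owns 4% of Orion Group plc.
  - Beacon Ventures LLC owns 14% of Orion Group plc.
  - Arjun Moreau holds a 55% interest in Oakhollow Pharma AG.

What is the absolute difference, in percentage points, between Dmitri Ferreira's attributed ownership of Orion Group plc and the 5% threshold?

18.2612

By spousal attribution (R1), Dmitri Ferreira is treated as also owning Arjun Moreau's interest in Oakhollow Pharma AG, giving 43% + 55% = 98%.
By spousal attribution (R1), Dmitri Ferreira is treated as also owning Arjun Moreau's interest in Quarry Services GmbH, giving 21% + 50% = 71%.
Chain via Oakhollow Pharma AG → Meridian Shipping BV (R2): 98% × 42% × 41% = 16.8756% of Orion Group plc.
Chain via Quarry Services GmbH → Beacon Ventures LLC (R2): 71% × 24% × 14% = 2.3856% of Orion Group plc.
Direct interest in Orion Group plc: 4%.
Aggregating (R3): 16.8756% + 2.3856% + 4% = 23.2612%.
23.2612% exceeds the 5% threshold by 18.2612 percentage points.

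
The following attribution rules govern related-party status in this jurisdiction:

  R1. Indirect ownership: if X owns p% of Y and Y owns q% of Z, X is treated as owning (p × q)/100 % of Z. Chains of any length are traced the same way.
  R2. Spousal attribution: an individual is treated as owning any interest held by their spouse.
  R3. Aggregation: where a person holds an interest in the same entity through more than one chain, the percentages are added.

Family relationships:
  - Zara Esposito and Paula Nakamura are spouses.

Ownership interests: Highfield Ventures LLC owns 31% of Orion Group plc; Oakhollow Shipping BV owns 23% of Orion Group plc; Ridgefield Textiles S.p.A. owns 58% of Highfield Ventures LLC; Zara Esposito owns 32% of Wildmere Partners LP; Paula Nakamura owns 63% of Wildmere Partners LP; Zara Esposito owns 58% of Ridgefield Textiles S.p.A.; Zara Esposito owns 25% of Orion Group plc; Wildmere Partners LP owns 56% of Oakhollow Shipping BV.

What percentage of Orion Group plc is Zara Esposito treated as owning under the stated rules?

By spousal attribution (R2), Zara Esposito is treated as also owning Paula Nakamura's interest in Wildmere Partners LP, giving 32% + 63% = 95%.
Chain via Ridgefield Textiles S.p.A. → Highfield Ventures LLC (R1): 58% × 58% × 31% = 10.4284% of Orion Group plc.
Chain via Wildmere Partners LP → Oakhollow Shipping BV (R1): 95% × 56% × 23% = 12.236% of Orion Group plc.
Direct interest in Orion Group plc: 25%.
Aggregating (R3): 10.4284% + 12.236% + 25% = 47.6644%.

47.6644%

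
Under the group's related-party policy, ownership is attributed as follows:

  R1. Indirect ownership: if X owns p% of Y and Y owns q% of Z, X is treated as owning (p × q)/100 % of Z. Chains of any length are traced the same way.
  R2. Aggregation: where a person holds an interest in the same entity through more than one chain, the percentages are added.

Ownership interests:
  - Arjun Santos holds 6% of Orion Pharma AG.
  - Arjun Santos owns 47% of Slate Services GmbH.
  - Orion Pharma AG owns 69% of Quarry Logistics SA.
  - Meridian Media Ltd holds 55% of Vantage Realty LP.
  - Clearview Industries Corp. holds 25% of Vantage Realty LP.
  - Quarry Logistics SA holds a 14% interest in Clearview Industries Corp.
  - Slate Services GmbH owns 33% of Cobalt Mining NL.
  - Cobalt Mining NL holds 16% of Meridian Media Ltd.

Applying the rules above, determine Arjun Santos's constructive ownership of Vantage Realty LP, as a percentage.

Chain via Slate Services GmbH → Cobalt Mining NL → Meridian Media Ltd (R1): 47% × 33% × 16% × 55% = 1.36488% of Vantage Realty LP.
Chain via Orion Pharma AG → Quarry Logistics SA → Clearview Industries Corp. (R1): 6% × 69% × 14% × 25% = 0.1449% of Vantage Realty LP.
Aggregating (R2): 1.36488% + 0.1449% = 1.50978%.

1.50978%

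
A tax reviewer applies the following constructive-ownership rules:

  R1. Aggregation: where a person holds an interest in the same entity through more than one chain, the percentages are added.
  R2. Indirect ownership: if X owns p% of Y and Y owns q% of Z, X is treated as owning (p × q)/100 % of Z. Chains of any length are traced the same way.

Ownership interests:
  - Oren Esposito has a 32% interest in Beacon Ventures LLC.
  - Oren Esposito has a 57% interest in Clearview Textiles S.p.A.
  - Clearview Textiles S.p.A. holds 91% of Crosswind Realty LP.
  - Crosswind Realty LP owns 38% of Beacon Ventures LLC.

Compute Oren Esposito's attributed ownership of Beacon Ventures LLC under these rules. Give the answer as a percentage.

Chain via Clearview Textiles S.p.A. → Crosswind Realty LP (R2): 57% × 91% × 38% = 19.7106% of Beacon Ventures LLC.
Direct interest in Beacon Ventures LLC: 32%.
Aggregating (R1): 19.7106% + 32% = 51.7106%.

51.7106%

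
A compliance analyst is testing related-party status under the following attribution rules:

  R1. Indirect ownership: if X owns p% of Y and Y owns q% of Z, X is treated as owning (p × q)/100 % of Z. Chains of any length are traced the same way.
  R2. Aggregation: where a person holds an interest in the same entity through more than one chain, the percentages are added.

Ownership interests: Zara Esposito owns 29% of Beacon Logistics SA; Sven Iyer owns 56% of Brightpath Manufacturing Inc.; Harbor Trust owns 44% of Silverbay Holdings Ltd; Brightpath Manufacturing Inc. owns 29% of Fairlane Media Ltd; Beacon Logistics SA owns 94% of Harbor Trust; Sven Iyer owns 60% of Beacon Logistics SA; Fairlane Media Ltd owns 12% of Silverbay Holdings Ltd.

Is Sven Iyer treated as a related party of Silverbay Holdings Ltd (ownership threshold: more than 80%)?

No

Chain via Beacon Logistics SA → Harbor Trust (R1): 60% × 94% × 44% = 24.816% of Silverbay Holdings Ltd.
Chain via Brightpath Manufacturing Inc. → Fairlane Media Ltd (R1): 56% × 29% × 12% = 1.9488% of Silverbay Holdings Ltd.
Aggregating (R2): 24.816% + 1.9488% = 26.7648%.
26.7648% does not exceed the 80% threshold, so Sven is not a related party to Silverbay Holdings Ltd.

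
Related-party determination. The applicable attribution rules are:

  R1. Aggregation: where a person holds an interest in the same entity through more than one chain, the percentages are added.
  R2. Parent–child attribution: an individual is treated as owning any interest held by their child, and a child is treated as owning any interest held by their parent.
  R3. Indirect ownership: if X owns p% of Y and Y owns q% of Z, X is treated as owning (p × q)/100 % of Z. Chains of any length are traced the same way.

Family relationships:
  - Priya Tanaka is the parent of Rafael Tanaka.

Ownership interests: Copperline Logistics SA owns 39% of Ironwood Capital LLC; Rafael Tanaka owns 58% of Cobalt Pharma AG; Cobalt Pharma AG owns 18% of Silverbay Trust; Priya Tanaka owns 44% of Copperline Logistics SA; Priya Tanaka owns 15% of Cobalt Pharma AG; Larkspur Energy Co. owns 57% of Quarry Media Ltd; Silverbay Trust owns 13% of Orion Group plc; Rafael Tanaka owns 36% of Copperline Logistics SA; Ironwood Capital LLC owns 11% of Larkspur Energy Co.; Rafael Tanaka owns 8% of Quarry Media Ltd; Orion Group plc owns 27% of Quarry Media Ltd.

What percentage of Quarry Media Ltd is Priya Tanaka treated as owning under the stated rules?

By parent–child attribution (R2), Priya Tanaka is treated as also owning Rafael Tanaka's interest in Cobalt Pharma AG, giving 15% + 58% = 73%.
By parent–child attribution (R2), Priya Tanaka is treated as also owning Rafael Tanaka's interest in Copperline Logistics SA, giving 44% + 36% = 80%.
By parent–child attribution (R2), Priya Tanaka is treated as owning Rafael Tanaka's 8% interest in Quarry Media Ltd.
Chain via Cobalt Pharma AG → Silverbay Trust → Orion Group plc (R3): 73% × 18% × 13% × 27% = 0.461214% of Quarry Media Ltd.
Chain via Copperline Logistics SA → Ironwood Capital LLC → Larkspur Energy Co. (R3): 80% × 39% × 11% × 57% = 1.95624% of Quarry Media Ltd.
Direct interest in Quarry Media Ltd: 8%.
Aggregating (R1): 0.461214% + 1.95624% + 8% = 10.417454%.

10.417454%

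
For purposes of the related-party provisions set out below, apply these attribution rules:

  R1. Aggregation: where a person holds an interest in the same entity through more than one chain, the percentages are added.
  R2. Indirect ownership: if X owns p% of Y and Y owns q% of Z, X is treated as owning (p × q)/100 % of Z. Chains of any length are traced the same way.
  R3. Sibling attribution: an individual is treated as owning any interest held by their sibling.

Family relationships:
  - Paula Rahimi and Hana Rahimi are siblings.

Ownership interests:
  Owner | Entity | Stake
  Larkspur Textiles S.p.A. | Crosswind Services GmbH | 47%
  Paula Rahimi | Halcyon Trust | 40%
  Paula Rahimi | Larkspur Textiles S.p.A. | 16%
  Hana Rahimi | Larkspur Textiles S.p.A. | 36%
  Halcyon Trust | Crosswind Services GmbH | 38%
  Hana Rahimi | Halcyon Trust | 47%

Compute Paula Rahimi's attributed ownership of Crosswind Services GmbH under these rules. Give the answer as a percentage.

57.5%

By sibling attribution (R3), Paula Rahimi is treated as also owning Hana Rahimi's interest in Larkspur Textiles S.p.A, giving 16% + 36% = 52%.
By sibling attribution (R3), Paula Rahimi is treated as also owning Hana Rahimi's interest in Halcyon Trust, giving 40% + 47% = 87%.
Chain via Larkspur Textiles S.p.A. (R2): 52% × 47% = 24.44% of Crosswind Services GmbH.
Chain via Halcyon Trust (R2): 87% × 38% = 33.06% of Crosswind Services GmbH.
Aggregating (R1): 24.44% + 33.06% = 57.5%.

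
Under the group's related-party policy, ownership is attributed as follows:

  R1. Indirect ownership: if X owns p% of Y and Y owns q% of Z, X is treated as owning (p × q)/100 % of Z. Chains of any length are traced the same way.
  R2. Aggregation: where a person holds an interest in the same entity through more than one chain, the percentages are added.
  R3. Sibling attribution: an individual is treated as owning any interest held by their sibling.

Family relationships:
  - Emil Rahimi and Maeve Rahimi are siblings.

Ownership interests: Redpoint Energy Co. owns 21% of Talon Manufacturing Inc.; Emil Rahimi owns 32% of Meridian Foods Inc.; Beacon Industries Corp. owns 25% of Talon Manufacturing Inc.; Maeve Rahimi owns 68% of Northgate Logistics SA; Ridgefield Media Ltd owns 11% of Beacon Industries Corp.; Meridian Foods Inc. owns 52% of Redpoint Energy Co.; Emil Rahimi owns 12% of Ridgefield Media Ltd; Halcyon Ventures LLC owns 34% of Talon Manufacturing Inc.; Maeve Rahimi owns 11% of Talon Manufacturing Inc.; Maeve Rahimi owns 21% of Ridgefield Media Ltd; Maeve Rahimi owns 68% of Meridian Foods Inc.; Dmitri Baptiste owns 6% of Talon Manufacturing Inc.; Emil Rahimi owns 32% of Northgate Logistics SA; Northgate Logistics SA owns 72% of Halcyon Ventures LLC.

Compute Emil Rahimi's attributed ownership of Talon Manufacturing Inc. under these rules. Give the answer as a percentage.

By sibling attribution (R3), Emil Rahimi is treated as also owning Maeve Rahimi's interest in Northgate Logistics SA, giving 32% + 68% = 100%.
By sibling attribution (R3), Emil Rahimi is treated as also owning Maeve Rahimi's interest in Meridian Foods Inc, giving 32% + 68% = 100%.
By sibling attribution (R3), Emil Rahimi is treated as also owning Maeve Rahimi's interest in Ridgefield Media Ltd, giving 12% + 21% = 33%.
By sibling attribution (R3), Emil Rahimi is treated as owning Maeve Rahimi's 11% interest in Talon Manufacturing Inc.
Chain via Northgate Logistics SA → Halcyon Ventures LLC (R1): 100% × 72% × 34% = 24.48% of Talon Manufacturing Inc.
Chain via Meridian Foods Inc. → Redpoint Energy Co. (R1): 100% × 52% × 21% = 10.92% of Talon Manufacturing Inc.
Chain via Ridgefield Media Ltd → Beacon Industries Corp. (R1): 33% × 11% × 25% = 0.9075% of Talon Manufacturing Inc.
Direct interest in Talon Manufacturing Inc: 11%.
Aggregating (R2): 24.48% + 10.92% + 0.9075% + 11% = 47.3075%.

47.3075%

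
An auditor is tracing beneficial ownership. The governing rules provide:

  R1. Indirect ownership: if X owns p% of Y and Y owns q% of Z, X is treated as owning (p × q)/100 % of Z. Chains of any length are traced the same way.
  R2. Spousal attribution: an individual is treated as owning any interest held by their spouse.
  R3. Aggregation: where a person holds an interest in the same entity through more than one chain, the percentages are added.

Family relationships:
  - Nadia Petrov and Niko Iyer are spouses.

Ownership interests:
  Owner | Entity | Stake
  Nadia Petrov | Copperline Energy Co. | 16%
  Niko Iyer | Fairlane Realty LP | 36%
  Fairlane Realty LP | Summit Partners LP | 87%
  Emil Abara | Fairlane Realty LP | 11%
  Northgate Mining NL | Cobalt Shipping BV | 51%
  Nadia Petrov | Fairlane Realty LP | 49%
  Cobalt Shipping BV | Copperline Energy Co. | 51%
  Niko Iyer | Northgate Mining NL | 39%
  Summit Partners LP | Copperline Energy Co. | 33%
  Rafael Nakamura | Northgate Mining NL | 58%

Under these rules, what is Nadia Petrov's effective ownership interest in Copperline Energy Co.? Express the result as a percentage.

By spousal attribution (R2), Nadia Petrov is treated as also owning Niko Iyer's interest in Fairlane Realty LP, giving 49% + 36% = 85%.
By spousal attribution (R2), Nadia Petrov is treated as owning Niko Iyer's 39% interest in Northgate Mining NL.
Chain via Fairlane Realty LP → Summit Partners LP (R1): 85% × 87% × 33% = 24.4035% of Copperline Energy Co.
Direct interest in Copperline Energy Co: 16%.
Chain via Northgate Mining NL → Cobalt Shipping BV (R1): 39% × 51% × 51% = 10.1439% of Copperline Energy Co.
Aggregating (R3): 24.4035% + 16% + 10.1439% = 50.5474%.

50.5474%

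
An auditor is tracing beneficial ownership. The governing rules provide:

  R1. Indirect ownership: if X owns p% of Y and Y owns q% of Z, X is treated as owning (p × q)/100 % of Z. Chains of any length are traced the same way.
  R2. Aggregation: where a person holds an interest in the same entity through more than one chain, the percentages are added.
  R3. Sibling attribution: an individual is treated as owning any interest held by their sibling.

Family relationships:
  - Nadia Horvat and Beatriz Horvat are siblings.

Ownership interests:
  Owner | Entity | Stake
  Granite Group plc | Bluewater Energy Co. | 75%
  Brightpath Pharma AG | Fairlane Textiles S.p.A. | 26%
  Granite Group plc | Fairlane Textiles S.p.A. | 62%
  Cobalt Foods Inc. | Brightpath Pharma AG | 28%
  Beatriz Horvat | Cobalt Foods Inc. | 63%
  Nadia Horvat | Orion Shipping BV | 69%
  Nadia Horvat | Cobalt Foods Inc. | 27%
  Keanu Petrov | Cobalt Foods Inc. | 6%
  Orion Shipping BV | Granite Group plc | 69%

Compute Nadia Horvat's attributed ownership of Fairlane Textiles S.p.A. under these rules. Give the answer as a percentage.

By sibling attribution (R3), Nadia Horvat is treated as also owning Beatriz Horvat's interest in Cobalt Foods Inc, giving 27% + 63% = 90%.
Chain via Orion Shipping BV → Granite Group plc (R1): 69% × 69% × 62% = 29.5182% of Fairlane Textiles S.p.A.
Chain via Cobalt Foods Inc. → Brightpath Pharma AG (R1): 90% × 28% × 26% = 6.552% of Fairlane Textiles S.p.A.
Aggregating (R2): 29.5182% + 6.552% = 36.0702%.

36.0702%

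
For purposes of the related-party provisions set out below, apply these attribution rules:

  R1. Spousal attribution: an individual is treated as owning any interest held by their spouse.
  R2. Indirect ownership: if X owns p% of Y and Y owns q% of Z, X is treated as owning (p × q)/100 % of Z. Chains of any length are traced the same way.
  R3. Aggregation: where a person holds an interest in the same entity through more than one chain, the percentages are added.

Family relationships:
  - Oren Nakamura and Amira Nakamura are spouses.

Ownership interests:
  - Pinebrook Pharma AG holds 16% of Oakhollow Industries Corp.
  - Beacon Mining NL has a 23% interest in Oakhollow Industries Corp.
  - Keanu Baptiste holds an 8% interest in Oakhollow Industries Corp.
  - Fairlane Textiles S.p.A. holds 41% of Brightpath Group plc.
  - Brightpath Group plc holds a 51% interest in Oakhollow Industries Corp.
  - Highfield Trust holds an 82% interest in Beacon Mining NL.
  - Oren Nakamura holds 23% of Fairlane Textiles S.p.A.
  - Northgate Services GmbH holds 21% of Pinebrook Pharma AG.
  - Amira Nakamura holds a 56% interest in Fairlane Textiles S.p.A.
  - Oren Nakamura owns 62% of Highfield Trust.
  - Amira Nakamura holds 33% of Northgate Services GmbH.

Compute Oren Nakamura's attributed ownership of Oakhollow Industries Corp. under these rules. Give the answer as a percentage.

By spousal attribution (R1), Oren Nakamura is treated as also owning Amira Nakamura's interest in Fairlane Textiles S.p.A, giving 23% + 56% = 79%.
By spousal attribution (R1), Oren Nakamura is treated as owning Amira Nakamura's 33% interest in Northgate Services GmbH.
Chain via Highfield Trust → Beacon Mining NL (R2): 62% × 82% × 23% = 11.6932% of Oakhollow Industries Corp.
Chain via Fairlane Textiles S.p.A. → Brightpath Group plc (R2): 79% × 41% × 51% = 16.5189% of Oakhollow Industries Corp.
Chain via Northgate Services GmbH → Pinebrook Pharma AG (R2): 33% × 21% × 16% = 1.1088% of Oakhollow Industries Corp.
Aggregating (R3): 11.6932% + 16.5189% + 1.1088% = 29.3209%.

29.3209%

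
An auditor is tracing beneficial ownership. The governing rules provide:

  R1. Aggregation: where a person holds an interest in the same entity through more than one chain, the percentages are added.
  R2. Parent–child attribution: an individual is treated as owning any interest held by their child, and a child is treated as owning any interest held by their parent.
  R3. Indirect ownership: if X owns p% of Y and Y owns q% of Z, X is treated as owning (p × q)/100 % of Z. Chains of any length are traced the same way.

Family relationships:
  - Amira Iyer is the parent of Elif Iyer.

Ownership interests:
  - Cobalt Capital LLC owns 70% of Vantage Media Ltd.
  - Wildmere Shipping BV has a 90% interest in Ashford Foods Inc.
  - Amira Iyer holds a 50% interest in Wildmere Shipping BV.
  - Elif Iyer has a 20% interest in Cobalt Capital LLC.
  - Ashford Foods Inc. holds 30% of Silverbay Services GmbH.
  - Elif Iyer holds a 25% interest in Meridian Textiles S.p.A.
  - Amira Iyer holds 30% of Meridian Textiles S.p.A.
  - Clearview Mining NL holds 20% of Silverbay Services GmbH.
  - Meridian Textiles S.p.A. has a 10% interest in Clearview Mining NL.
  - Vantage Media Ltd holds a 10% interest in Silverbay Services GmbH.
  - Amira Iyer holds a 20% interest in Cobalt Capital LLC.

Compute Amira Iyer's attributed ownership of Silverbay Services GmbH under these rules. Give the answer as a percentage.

By parent–child attribution (R2), Amira Iyer is treated as also owning Elif Iyer's interest in Cobalt Capital LLC, giving 20% + 20% = 40%.
By parent–child attribution (R2), Amira Iyer is treated as also owning Elif Iyer's interest in Meridian Textiles S.p.A, giving 30% + 25% = 55%.
Chain via Cobalt Capital LLC → Vantage Media Ltd (R3): 40% × 70% × 10% = 2.8% of Silverbay Services GmbH.
Chain via Wildmere Shipping BV → Ashford Foods Inc. (R3): 50% × 90% × 30% = 13.5% of Silverbay Services GmbH.
Chain via Meridian Textiles S.p.A. → Clearview Mining NL (R3): 55% × 10% × 20% = 1.1% of Silverbay Services GmbH.
Aggregating (R1): 2.8% + 13.5% + 1.1% = 17.4%.

17.4%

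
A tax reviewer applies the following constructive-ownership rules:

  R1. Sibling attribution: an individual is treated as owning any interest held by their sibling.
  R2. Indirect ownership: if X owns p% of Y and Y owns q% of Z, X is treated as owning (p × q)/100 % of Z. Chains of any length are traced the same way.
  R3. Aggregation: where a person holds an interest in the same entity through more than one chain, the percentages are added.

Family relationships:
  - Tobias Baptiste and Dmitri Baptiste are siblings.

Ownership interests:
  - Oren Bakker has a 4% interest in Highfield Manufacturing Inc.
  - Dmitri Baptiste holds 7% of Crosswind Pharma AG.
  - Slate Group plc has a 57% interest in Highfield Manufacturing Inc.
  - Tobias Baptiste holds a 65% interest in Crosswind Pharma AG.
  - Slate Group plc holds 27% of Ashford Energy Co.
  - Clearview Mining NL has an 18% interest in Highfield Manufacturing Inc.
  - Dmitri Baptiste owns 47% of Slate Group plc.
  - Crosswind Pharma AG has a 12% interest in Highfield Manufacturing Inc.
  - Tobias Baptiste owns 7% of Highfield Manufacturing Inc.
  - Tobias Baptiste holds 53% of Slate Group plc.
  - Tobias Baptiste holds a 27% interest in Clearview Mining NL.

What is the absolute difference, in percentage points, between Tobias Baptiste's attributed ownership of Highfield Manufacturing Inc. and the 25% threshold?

By sibling attribution (R1), Tobias Baptiste is treated as also owning Dmitri Baptiste's interest in Slate Group plc, giving 53% + 47% = 100%.
By sibling attribution (R1), Tobias Baptiste is treated as also owning Dmitri Baptiste's interest in Crosswind Pharma AG, giving 65% + 7% = 72%.
Chain via Clearview Mining NL (R2): 27% × 18% = 4.86% of Highfield Manufacturing Inc.
Chain via Slate Group plc (R2): 100% × 57% = 57% of Highfield Manufacturing Inc.
Chain via Crosswind Pharma AG (R2): 72% × 12% = 8.64% of Highfield Manufacturing Inc.
Direct interest in Highfield Manufacturing Inc: 7%.
Aggregating (R3): 4.86% + 57% + 8.64% + 7% = 77.5%.
77.5% exceeds the 25% threshold by 52.5 percentage points.

52.5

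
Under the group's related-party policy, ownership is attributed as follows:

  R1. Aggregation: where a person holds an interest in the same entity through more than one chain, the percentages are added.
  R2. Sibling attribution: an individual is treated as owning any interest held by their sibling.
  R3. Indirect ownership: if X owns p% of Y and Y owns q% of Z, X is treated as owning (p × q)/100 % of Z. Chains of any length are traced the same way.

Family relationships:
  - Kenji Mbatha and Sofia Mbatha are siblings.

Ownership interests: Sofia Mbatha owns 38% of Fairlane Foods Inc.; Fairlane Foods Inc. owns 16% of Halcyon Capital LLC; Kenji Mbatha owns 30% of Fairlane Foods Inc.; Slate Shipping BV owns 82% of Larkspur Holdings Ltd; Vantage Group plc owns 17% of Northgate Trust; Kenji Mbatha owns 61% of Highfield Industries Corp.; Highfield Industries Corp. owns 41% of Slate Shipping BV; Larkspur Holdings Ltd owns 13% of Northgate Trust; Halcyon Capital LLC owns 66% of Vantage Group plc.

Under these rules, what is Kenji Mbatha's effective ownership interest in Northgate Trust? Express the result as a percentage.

By sibling attribution (R2), Kenji Mbatha is treated as also owning Sofia Mbatha's interest in Fairlane Foods Inc, giving 30% + 38% = 68%.
Chain via Highfield Industries Corp. → Slate Shipping BV → Larkspur Holdings Ltd (R3): 61% × 41% × 82% × 13% = 2.666066% of Northgate Trust.
Chain via Fairlane Foods Inc. → Halcyon Capital LLC → Vantage Group plc (R3): 68% × 16% × 66% × 17% = 1.220736% of Northgate Trust.
Aggregating (R1): 2.666066% + 1.220736% = 3.886802%.

3.886802%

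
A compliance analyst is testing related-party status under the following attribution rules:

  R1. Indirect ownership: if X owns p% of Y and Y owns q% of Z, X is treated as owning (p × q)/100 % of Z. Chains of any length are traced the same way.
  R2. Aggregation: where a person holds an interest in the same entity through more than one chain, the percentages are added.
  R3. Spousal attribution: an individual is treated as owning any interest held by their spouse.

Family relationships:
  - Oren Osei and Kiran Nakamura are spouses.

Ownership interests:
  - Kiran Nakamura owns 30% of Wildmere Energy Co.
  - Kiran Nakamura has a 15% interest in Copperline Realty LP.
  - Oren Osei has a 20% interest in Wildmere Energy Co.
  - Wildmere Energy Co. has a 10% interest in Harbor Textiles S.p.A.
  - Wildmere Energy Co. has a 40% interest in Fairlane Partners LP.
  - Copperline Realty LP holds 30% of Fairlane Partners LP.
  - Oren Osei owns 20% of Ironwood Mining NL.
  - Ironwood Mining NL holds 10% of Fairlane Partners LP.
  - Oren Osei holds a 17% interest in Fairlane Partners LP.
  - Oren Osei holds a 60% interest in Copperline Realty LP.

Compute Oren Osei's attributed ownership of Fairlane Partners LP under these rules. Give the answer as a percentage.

By spousal attribution (R3), Oren Osei is treated as also owning Kiran Nakamura's interest in Copperline Realty LP, giving 60% + 15% = 75%.
By spousal attribution (R3), Oren Osei is treated as also owning Kiran Nakamura's interest in Wildmere Energy Co, giving 20% + 30% = 50%.
Chain via Ironwood Mining NL (R1): 20% × 10% = 2% of Fairlane Partners LP.
Chain via Copperline Realty LP (R1): 75% × 30% = 22.5% of Fairlane Partners LP.
Chain via Wildmere Energy Co. (R1): 50% × 40% = 20% of Fairlane Partners LP.
Direct interest in Fairlane Partners LP: 17%.
Aggregating (R2): 2% + 22.5% + 20% + 17% = 61.5%.

61.5%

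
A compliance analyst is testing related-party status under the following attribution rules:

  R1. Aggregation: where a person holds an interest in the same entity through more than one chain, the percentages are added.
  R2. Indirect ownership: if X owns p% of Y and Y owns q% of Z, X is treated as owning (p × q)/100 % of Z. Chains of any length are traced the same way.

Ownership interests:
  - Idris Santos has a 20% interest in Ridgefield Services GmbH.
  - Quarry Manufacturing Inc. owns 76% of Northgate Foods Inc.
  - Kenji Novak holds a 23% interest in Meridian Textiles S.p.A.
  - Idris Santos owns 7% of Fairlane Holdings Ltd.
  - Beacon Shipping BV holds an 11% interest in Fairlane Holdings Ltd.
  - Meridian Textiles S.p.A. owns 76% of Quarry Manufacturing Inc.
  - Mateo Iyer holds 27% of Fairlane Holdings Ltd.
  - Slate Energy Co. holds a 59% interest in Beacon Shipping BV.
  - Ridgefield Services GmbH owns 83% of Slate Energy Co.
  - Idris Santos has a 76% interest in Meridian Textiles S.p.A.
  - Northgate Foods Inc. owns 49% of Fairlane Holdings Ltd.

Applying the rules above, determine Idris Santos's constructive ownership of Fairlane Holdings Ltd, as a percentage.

29.587164%

Chain via Meridian Textiles S.p.A. → Quarry Manufacturing Inc. → Northgate Foods Inc. (R2): 76% × 76% × 76% × 49% = 21.509824% of Fairlane Holdings Ltd.
Chain via Ridgefield Services GmbH → Slate Energy Co. → Beacon Shipping BV (R2): 20% × 83% × 59% × 11% = 1.07734% of Fairlane Holdings Ltd.
Direct interest in Fairlane Holdings Ltd: 7%.
Aggregating (R1): 21.509824% + 1.07734% + 7% = 29.587164%.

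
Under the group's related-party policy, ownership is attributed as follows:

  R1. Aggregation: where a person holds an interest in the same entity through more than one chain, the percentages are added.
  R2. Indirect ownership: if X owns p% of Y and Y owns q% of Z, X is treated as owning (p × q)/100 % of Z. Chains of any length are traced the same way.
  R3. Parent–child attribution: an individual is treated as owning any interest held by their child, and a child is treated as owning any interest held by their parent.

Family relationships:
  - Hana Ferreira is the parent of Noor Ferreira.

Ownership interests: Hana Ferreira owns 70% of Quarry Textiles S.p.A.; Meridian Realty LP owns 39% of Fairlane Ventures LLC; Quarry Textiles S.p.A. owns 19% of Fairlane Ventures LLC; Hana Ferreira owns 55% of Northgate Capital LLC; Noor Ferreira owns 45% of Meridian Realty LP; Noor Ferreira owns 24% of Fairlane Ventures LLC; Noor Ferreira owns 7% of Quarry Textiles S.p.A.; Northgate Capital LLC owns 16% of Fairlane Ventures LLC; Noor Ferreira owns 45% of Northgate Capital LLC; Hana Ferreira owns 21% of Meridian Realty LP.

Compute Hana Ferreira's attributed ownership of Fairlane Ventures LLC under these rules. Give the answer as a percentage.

80.37%

By parent–child attribution (R3), Hana Ferreira is treated as also owning Noor Ferreira's interest in Quarry Textiles S.p.A, giving 70% + 7% = 77%.
By parent–child attribution (R3), Hana Ferreira is treated as also owning Noor Ferreira's interest in Meridian Realty LP, giving 21% + 45% = 66%.
By parent–child attribution (R3), Hana Ferreira is treated as also owning Noor Ferreira's interest in Northgate Capital LLC, giving 55% + 45% = 100%.
By parent–child attribution (R3), Hana Ferreira is treated as owning Noor Ferreira's 24% interest in Fairlane Ventures LLC.
Chain via Quarry Textiles S.p.A. (R2): 77% × 19% = 14.63% of Fairlane Ventures LLC.
Chain via Meridian Realty LP (R2): 66% × 39% = 25.74% of Fairlane Ventures LLC.
Chain via Northgate Capital LLC (R2): 100% × 16% = 16% of Fairlane Ventures LLC.
Direct interest in Fairlane Ventures LLC: 24%.
Aggregating (R1): 14.63% + 25.74% + 16% + 24% = 80.37%.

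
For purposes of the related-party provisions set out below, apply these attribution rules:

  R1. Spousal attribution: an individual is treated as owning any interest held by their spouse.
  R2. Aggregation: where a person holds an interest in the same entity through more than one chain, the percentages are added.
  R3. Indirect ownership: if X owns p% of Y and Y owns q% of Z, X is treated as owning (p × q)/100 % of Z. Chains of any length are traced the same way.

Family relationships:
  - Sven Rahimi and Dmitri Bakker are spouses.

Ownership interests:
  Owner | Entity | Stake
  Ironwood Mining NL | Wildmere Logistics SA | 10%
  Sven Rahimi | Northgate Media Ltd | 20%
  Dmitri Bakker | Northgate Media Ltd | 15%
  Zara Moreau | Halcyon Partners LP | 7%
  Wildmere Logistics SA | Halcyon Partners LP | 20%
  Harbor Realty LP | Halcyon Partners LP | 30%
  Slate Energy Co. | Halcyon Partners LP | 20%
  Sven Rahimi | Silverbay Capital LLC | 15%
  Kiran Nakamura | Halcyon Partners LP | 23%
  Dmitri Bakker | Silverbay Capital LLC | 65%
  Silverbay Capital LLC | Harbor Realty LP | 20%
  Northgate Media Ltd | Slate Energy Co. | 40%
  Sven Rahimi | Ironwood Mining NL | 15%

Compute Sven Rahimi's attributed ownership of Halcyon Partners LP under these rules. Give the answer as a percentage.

By spousal attribution (R1), Sven Rahimi is treated as also owning Dmitri Bakker's interest in Northgate Media Ltd, giving 20% + 15% = 35%.
By spousal attribution (R1), Sven Rahimi is treated as also owning Dmitri Bakker's interest in Silverbay Capital LLC, giving 15% + 65% = 80%.
Chain via Ironwood Mining NL → Wildmere Logistics SA (R3): 15% × 10% × 20% = 0.3% of Halcyon Partners LP.
Chain via Northgate Media Ltd → Slate Energy Co. (R3): 35% × 40% × 20% = 2.8% of Halcyon Partners LP.
Chain via Silverbay Capital LLC → Harbor Realty LP (R3): 80% × 20% × 30% = 4.8% of Halcyon Partners LP.
Aggregating (R2): 0.3% + 2.8% + 4.8% = 7.9%.

7.9%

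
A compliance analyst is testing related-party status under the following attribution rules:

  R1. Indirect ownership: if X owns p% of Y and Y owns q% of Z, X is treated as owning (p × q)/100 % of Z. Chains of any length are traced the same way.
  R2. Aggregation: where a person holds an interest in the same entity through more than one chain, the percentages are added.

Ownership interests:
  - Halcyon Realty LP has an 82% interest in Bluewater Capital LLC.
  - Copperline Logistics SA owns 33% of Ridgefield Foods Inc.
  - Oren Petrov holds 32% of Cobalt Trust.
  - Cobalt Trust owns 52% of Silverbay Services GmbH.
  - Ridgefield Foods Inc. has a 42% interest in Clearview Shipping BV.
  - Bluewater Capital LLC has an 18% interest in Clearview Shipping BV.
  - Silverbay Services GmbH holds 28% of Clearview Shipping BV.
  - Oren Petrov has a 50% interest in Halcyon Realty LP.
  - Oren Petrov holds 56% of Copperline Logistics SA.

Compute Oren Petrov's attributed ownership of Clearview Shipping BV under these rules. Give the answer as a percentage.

Chain via Copperline Logistics SA → Ridgefield Foods Inc. (R1): 56% × 33% × 42% = 7.7616% of Clearview Shipping BV.
Chain via Cobalt Trust → Silverbay Services GmbH (R1): 32% × 52% × 28% = 4.6592% of Clearview Shipping BV.
Chain via Halcyon Realty LP → Bluewater Capital LLC (R1): 50% × 82% × 18% = 7.38% of Clearview Shipping BV.
Aggregating (R2): 7.7616% + 4.6592% + 7.38% = 19.8008%.

19.8008%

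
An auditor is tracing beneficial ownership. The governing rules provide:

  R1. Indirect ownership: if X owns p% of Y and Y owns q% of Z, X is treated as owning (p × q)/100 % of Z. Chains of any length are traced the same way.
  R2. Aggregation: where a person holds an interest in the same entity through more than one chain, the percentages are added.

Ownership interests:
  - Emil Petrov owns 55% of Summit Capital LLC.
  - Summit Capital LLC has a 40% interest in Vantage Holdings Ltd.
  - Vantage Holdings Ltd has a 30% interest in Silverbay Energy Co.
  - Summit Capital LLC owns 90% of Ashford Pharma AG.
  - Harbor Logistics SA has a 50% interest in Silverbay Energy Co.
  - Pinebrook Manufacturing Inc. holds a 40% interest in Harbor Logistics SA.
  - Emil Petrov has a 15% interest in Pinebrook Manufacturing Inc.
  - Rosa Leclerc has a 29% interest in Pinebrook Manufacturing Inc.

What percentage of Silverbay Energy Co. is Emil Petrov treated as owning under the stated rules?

9.6%

Chain via Summit Capital LLC → Vantage Holdings Ltd (R1): 55% × 40% × 30% = 6.6% of Silverbay Energy Co.
Chain via Pinebrook Manufacturing Inc. → Harbor Logistics SA (R1): 15% × 40% × 50% = 3% of Silverbay Energy Co.
Aggregating (R2): 6.6% + 3% = 9.6%.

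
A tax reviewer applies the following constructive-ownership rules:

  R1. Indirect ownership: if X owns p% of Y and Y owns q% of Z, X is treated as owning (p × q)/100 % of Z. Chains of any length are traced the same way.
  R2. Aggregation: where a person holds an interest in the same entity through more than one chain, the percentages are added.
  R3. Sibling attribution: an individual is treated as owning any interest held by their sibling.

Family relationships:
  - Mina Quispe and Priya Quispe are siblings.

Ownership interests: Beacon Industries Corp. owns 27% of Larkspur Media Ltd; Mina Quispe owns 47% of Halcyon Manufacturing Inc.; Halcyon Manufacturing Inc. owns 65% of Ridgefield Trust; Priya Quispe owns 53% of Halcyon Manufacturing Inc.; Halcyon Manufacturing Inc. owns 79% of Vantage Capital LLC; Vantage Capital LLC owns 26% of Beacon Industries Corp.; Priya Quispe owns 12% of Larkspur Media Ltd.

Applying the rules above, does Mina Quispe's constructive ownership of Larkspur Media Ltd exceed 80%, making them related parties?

By sibling attribution (R3), Mina Quispe is treated as also owning Priya Quispe's interest in Halcyon Manufacturing Inc, giving 47% + 53% = 100%.
By sibling attribution (R3), Mina Quispe is treated as owning Priya Quispe's 12% interest in Larkspur Media Ltd.
Chain via Halcyon Manufacturing Inc. → Vantage Capital LLC → Beacon Industries Corp. (R1): 100% × 79% × 26% × 27% = 5.5458% of Larkspur Media Ltd.
Direct interest in Larkspur Media Ltd: 12%.
Aggregating (R2): 5.5458% + 12% = 17.5458%.
17.5458% does not exceed the 80% threshold, so Mina is not a related party to Larkspur Media Ltd.

No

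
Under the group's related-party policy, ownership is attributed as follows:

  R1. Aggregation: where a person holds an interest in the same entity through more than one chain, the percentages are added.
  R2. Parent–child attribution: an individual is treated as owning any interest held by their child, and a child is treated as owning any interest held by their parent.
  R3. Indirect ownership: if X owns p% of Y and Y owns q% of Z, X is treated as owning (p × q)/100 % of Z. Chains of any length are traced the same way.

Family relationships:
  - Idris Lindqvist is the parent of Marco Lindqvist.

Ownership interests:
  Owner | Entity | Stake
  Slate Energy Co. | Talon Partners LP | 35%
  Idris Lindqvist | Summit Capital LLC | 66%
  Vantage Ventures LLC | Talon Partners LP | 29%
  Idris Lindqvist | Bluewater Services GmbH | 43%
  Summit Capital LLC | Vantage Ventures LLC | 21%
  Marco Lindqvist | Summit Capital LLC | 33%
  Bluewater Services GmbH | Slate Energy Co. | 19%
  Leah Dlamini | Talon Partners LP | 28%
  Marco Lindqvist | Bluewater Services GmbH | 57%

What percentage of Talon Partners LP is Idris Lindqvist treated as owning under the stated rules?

12.6791%

By parent–child attribution (R2), Idris Lindqvist is treated as also owning Marco Lindqvist's interest in Bluewater Services GmbH, giving 43% + 57% = 100%.
By parent–child attribution (R2), Idris Lindqvist is treated as also owning Marco Lindqvist's interest in Summit Capital LLC, giving 66% + 33% = 99%.
Chain via Bluewater Services GmbH → Slate Energy Co. (R3): 100% × 19% × 35% = 6.65% of Talon Partners LP.
Chain via Summit Capital LLC → Vantage Ventures LLC (R3): 99% × 21% × 29% = 6.0291% of Talon Partners LP.
Aggregating (R1): 6.65% + 6.0291% = 12.6791%.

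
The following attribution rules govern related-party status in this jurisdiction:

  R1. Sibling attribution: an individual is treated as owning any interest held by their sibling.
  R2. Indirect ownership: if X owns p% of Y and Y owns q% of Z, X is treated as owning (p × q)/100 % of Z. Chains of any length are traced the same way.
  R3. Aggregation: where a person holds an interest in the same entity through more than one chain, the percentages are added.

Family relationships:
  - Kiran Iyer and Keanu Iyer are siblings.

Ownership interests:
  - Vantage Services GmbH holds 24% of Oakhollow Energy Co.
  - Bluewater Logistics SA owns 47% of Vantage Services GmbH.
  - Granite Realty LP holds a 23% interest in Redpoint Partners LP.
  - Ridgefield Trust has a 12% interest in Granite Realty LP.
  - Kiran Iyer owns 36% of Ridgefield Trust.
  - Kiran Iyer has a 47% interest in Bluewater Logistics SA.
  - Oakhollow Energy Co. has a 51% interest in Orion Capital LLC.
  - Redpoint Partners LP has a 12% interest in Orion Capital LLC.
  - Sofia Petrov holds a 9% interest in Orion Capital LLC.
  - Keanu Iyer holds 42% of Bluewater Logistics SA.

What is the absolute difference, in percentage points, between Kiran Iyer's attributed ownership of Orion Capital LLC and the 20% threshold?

By sibling attribution (R1), Kiran Iyer is treated as also owning Keanu Iyer's interest in Bluewater Logistics SA, giving 47% + 42% = 89%.
Chain via Bluewater Logistics SA → Vantage Services GmbH → Oakhollow Energy Co. (R2): 89% × 47% × 24% × 51% = 5.119992% of Orion Capital LLC.
Chain via Ridgefield Trust → Granite Realty LP → Redpoint Partners LP (R2): 36% × 12% × 23% × 12% = 0.119232% of Orion Capital LLC.
Aggregating (R3): 5.119992% + 0.119232% = 5.239224%.
5.239224% falls short of the 20% threshold by 14.760776 percentage points.

14.760776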